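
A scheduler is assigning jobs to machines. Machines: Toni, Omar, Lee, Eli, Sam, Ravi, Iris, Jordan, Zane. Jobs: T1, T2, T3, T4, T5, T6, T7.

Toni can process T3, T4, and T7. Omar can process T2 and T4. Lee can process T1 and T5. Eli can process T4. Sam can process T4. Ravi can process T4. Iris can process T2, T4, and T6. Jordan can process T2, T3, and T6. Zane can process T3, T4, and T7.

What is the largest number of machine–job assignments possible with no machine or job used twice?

A valid assignment of size 6: Toni-T7, Omar-T2, Lee-T5, Eli-T4, Iris-T6, Jordan-T3.
The set {Toni, Omar, Eli, Sam, Ravi, Iris, Jordan, Zane} has only 5 neighbours ({T2, T3, T4, T6, T7}), so by Hall's theorem at most 6 of the 9 machines can be matched.

6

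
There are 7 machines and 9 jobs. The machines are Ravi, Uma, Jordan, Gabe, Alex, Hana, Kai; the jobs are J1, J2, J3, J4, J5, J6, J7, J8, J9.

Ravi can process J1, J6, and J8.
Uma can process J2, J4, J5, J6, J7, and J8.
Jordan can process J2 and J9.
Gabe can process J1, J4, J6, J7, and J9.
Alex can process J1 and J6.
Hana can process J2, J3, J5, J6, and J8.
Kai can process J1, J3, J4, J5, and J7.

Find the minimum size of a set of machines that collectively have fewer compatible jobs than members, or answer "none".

none

A matching saturating every machine exists, for instance Ravi→J8, Uma→J6, Jordan→J9, Gabe→J4, Alex→J1, Hana→J2, Kai→J7.
By Hall's marriage theorem, this means |N(S)| ≥ |S| for every subset S, so no violating subset exists.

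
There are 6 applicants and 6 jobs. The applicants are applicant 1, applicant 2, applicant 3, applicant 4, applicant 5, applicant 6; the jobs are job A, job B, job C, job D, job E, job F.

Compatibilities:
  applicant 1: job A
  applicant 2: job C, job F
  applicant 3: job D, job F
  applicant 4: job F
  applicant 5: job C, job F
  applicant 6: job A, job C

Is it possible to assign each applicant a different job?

No

The set {applicant 1, applicant 2, applicant 4, applicant 5, applicant 6} has only 3 neighbours ({job A, job C, job F}), so by Hall's theorem at most 4 of the 6 applicants can be matched.
Hence no matching covers every applicant.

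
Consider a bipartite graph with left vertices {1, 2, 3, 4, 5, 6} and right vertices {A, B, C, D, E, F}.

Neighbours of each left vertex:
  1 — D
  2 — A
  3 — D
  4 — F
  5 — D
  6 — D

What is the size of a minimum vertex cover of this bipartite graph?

3

{2, 4, D} is a vertex cover of size 3: every edge has an endpoint in this set.
No smaller cover exists because 1–D, 2–A, 4–F is a matching of size 3, and a cover must include an endpoint of each of these disjoint edges (König's theorem).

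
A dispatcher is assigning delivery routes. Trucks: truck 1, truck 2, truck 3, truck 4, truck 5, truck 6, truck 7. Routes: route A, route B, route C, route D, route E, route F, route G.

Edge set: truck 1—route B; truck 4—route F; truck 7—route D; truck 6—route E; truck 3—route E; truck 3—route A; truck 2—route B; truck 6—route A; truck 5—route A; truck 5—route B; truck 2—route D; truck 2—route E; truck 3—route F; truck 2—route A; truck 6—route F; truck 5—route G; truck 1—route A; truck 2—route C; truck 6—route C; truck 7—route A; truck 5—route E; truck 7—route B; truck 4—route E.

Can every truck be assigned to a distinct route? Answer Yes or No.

Yes

One maximum matching: truck 1-route A, truck 2-route D, truck 3-route E, truck 4-route F, truck 5-route G, truck 6-route C, truck 7-route B.
All 7 trucks are covered.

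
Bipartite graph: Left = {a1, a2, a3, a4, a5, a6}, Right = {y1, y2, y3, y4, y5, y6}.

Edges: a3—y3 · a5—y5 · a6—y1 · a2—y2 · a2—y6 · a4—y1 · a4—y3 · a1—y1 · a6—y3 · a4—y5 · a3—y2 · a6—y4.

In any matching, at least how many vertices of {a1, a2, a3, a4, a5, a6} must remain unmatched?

0

A valid assignment of size 6: a1-y1, a2-y6, a3-y2, a4-y3, a5-y5, a6-y4.
This saturates every left vertex, so 6 is the maximum.
That matches 6 of the 6, leaving 0 unmatched; no matching can do better.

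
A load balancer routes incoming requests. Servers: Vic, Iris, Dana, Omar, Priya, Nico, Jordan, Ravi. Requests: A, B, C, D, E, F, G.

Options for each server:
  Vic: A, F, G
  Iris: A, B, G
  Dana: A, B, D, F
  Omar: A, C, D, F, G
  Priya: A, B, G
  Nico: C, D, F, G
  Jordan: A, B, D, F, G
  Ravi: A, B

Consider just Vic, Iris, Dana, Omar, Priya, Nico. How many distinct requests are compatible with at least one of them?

6

The union of neighbours of {Vic, Iris, Dana, Omar, Priya, Nico} is {A, B, C, D, F, G}, which has 6 elements.
Since |N(S)| = 6 ≥ |S| = 6, Hall's condition holds for this subset.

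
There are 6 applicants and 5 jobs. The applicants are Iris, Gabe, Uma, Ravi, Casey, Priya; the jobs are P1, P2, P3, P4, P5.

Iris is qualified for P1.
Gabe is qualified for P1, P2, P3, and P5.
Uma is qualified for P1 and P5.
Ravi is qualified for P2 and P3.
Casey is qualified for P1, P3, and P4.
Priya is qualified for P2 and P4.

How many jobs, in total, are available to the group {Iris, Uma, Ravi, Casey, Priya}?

5

The union of neighbours of {Iris, Uma, Ravi, Casey, Priya} is {P1, P2, P3, P4, P5}, which has 5 elements.
Since |N(S)| = 5 ≥ |S| = 5, Hall's condition holds for this subset.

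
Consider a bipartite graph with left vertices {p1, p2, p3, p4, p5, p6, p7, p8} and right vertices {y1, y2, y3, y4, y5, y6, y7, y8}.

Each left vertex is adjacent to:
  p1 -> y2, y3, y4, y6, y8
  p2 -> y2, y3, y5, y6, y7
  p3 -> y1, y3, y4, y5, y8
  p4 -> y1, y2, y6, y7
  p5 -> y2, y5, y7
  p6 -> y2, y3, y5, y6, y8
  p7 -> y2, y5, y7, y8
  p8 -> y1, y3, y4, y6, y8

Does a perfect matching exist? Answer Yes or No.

Yes

A valid assignment of size 8: p1–y4, p2–y7, p3–y1, p4–y2, p5–y5, p6–y3, p7–y8, p8–y6.
Every left vertex is matched, so this is a perfect matching.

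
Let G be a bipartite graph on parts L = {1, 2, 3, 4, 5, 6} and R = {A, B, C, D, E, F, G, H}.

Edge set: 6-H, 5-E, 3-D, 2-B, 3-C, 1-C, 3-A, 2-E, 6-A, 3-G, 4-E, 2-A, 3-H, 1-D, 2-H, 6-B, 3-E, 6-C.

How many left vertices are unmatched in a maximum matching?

1

A valid assignment of size 5: 1–C, 2–H, 3–G, 4–E, 6–B.
The set {4, 5} has only 1 neighbour ({E}), so by Hall's theorem at most 5 of the 6 left vertices can be matched.
That matches 5 of the 6, leaving 1 unmatched; no matching can do better.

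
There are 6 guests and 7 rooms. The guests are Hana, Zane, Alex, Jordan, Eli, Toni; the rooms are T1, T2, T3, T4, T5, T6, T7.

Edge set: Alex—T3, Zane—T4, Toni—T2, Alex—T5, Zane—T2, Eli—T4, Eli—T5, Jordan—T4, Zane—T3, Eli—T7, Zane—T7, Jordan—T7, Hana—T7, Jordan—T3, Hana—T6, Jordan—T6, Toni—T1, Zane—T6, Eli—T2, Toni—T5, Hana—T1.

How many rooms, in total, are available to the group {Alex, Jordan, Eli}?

6

The union of neighbours of {Alex, Jordan, Eli} is {T2, T3, T4, T5, T6, T7}, which has 6 elements.
Since |N(S)| = 6 ≥ |S| = 3, Hall's condition holds for this subset.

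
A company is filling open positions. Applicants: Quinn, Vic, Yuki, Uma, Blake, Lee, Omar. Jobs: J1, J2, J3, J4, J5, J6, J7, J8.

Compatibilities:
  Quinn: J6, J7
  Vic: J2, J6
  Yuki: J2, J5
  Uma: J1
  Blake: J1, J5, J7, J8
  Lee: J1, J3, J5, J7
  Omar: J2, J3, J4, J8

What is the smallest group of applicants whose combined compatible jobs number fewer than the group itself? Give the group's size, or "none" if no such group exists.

A matching saturating every applicant exists, for instance Quinn→J6, Vic→J2, Yuki→J5, Uma→J1, Blake→J8, Lee→J7, Omar→J3.
By Hall's marriage theorem, this means |N(S)| ≥ |S| for every subset S, so no violating subset exists.

none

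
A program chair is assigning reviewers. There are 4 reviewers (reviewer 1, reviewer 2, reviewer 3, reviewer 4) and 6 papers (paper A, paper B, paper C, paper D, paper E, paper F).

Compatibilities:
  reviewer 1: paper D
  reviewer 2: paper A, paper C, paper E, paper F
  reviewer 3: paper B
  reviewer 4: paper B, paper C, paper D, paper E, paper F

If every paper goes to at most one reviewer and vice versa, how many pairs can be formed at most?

4

For example, pair reviewer 1–paper D, reviewer 2–paper E, reviewer 3–paper B, reviewer 4–paper C.
All 4 reviewers are matched, so no larger matching exists.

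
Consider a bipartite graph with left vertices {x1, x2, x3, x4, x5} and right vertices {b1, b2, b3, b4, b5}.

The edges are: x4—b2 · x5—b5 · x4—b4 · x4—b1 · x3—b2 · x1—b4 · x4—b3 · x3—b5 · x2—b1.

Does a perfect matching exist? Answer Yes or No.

One maximum matching: x1→b4, x2→b1, x3→b2, x4→b3, x5→b5.
All 5 left vertices are covered.

Yes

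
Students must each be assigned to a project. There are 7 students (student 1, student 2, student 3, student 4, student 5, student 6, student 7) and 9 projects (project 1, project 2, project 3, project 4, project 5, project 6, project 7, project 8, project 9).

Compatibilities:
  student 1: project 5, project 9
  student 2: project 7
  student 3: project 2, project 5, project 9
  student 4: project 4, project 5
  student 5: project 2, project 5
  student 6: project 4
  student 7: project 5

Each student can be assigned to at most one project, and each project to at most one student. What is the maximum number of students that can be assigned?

For example, pair student 1-project 5, student 2-project 7, student 3-project 9, student 4-project 4, student 5-project 2.
The set {student 1, student 3, student 4, student 5, student 6, student 7} has only 4 neighbours ({project 2, project 4, project 5, project 9}), so by Hall's theorem at most 5 of the 7 students can be matched.

5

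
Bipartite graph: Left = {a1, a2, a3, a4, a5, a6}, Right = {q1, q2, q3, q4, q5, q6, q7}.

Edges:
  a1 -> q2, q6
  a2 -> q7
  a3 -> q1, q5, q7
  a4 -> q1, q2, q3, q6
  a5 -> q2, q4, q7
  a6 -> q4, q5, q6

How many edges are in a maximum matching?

For example, pair a1–q2, a2–q7, a3–q5, a4–q3, a5–q4, a6–q6.
All 6 left vertices are matched, so no larger matching exists.

6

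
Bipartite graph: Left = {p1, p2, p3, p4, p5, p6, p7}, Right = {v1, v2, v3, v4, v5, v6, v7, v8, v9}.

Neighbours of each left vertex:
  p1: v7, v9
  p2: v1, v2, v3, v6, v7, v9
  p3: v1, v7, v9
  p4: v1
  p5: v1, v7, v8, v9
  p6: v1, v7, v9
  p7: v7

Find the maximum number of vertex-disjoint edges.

For example, pair p1-v9, p2-v3, p3-v7, p4-v1, p5-v8.
The set {p1, p3, p4, p6, p7} has only 3 neighbours ({v1, v7, v9}), so by Hall's theorem at most 5 of the 7 left vertices can be matched.

5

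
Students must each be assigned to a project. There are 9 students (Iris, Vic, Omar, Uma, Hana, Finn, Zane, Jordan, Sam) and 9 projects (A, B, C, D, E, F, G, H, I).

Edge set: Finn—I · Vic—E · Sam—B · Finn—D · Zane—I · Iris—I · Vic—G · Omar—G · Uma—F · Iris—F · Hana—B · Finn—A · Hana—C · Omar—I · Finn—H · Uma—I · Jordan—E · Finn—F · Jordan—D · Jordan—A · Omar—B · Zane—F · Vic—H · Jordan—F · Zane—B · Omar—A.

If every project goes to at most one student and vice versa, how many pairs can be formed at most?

For example, pair Iris-I, Vic-G, Omar-A, Uma-F, Hana-C, Finn-H, Zane-B, Jordan-E.
The set {Iris, Uma, Zane, Sam} has only 3 neighbours ({B, F, I}), so by Hall's theorem at most 8 of the 9 students can be matched.

8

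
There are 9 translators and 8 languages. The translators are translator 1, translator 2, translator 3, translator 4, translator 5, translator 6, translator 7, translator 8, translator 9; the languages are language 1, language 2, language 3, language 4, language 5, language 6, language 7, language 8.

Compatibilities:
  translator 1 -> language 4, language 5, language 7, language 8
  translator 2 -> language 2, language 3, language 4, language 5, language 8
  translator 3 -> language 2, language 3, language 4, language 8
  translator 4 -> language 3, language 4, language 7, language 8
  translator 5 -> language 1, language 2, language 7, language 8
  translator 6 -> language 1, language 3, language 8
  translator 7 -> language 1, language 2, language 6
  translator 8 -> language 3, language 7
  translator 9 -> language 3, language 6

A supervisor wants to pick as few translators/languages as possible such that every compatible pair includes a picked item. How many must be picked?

8

{language 1, language 2, language 3, language 4, language 5, language 6, language 7, language 8} is a vertex cover of size 8: every edge has an endpoint in this set.
No smaller cover exists because translator 1–language 5, translator 2–language 3, translator 3–language 8, translator 4–language 4, translator 5–language 2, translator 6–language 1, translator 7–language 6, translator 8–language 7 is a matching of size 8, and a cover must include an endpoint of each of these disjoint edges (König's theorem).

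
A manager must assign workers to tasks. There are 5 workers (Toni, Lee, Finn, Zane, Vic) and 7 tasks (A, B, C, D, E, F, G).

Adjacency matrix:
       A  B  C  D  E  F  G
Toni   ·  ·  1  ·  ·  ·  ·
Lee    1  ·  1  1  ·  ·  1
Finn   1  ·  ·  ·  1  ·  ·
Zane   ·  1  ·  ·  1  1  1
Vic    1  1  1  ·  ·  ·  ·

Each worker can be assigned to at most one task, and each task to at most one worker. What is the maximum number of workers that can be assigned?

A valid assignment of size 5: Toni–C, Lee–G, Finn–A, Zane–E, Vic–B.
All 5 workers are matched, so no larger matching exists.

5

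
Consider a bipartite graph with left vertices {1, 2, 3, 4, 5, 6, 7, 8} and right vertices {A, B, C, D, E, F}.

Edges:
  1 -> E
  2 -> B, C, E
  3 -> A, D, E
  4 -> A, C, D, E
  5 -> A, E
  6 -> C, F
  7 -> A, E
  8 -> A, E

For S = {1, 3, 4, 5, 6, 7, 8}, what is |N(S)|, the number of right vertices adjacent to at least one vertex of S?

The union of neighbours of {1, 3, 4, 5, 6, 7, 8} is {A, C, D, E, F}, which has 5 elements.
Since |N(S)| = 5 < |S| = 7, Hall's condition fails for this subset.

5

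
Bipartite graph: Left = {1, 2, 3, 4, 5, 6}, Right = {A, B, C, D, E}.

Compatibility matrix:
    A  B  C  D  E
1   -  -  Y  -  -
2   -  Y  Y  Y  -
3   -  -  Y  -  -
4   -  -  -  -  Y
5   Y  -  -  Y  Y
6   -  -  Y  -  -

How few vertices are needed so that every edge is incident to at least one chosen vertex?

A maximum matching has 4 edges (e.g. 1–C, 2–B, 4–E, 5–D).
By König's theorem the minimum vertex cover has the same size. One such cover is {2, 4, 5, C}.

4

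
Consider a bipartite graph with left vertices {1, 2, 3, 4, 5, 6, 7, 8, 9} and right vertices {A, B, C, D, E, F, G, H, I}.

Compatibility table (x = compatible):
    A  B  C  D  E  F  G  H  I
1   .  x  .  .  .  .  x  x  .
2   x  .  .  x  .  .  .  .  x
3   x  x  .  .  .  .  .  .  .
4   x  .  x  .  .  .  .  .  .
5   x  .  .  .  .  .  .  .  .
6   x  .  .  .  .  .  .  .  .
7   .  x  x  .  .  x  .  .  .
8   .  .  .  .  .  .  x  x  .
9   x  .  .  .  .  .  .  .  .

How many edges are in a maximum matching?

A valid assignment of size 7: 1→H, 2→I, 3→B, 4→C, 5→A, 7→F, 8→G.
The set {5, 6, 9} has only 1 neighbour ({A}), so by Hall's theorem at most 7 of the 9 left vertices can be matched.

7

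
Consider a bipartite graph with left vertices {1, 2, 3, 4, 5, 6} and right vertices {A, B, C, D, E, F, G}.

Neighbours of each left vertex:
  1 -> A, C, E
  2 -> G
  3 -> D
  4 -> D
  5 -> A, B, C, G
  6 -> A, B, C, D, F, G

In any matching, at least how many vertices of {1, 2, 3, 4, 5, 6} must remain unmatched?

For example, pair 1-E, 2-G, 3-D, 5-B, 6-A.
The set {3, 4} has only 1 neighbour ({D}), so by Hall's theorem at most 5 of the 6 left vertices can be matched.
That matches 5 of the 6, leaving 1 unmatched; no matching can do better.

1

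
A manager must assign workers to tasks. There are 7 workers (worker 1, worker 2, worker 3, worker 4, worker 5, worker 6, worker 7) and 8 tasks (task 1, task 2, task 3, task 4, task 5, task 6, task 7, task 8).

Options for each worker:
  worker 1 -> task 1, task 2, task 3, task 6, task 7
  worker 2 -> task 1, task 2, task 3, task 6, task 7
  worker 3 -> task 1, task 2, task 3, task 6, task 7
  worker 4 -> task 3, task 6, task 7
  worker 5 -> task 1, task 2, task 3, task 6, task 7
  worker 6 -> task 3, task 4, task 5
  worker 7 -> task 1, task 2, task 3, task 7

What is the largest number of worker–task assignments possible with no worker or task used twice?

One maximum matching: worker 1→task 3, worker 2→task 7, worker 3→task 2, worker 4→task 6, worker 5→task 1, worker 6→task 5.
The set {worker 1, worker 2, worker 3, worker 4, worker 5, worker 7} has only 5 neighbours ({task 1, task 2, task 3, task 6, task 7}), so by Hall's theorem at most 6 of the 7 workers can be matched.

6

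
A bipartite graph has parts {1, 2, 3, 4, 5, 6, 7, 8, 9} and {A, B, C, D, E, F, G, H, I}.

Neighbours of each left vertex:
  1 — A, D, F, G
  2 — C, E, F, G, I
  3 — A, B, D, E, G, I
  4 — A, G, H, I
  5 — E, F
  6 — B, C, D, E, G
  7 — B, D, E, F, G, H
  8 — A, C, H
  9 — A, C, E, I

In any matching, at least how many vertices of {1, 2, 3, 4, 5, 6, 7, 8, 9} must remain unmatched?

0

A valid assignment of size 9: 1→D, 2→C, 3→B, 4→I, 5→F, 6→G, 7→H, 8→A, 9→E.
All 9 left vertices are matched, so no larger matching exists.
That matches 9 of the 9, leaving 0 unmatched; no matching can do better.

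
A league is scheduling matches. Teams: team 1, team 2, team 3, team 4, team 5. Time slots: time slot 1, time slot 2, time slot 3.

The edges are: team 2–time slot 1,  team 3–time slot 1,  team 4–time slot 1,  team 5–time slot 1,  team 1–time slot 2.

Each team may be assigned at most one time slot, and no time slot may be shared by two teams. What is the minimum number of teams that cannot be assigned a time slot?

A valid assignment of size 2: team 1→time slot 2, team 2→time slot 1.
The set {team 2, team 3, team 4, team 5} has only 1 neighbour ({time slot 1}), so by Hall's theorem at most 2 of the 5 teams can be matched.
That matches 2 of the 5, leaving 3 unmatched; no matching can do better.

3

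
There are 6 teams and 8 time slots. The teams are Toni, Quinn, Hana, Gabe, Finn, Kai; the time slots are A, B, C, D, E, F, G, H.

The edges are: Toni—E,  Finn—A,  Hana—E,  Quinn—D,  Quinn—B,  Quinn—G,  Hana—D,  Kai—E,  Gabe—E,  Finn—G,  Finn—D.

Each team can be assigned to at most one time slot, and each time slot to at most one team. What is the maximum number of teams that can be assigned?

4

For example, pair Toni-E, Quinn-B, Hana-D, Finn-G.
The set {Toni, Gabe, Kai} has only 1 neighbour ({E}), so by Hall's theorem at most 4 of the 6 teams can be matched.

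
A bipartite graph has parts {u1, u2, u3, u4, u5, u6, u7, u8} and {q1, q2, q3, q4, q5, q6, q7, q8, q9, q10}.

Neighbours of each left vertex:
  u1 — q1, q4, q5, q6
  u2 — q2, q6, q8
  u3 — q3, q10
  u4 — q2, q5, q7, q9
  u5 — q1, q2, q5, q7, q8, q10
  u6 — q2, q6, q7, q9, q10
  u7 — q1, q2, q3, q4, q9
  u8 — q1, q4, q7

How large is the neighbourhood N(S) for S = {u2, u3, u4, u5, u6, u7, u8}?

10

The union of neighbours of {u2, u3, u4, u5, u6, u7, u8} is {q1, q2, q3, q4, q5, q6, q7, q8, q9, q10}, which has 10 elements.
Since |N(S)| = 10 ≥ |S| = 7, Hall's condition holds for this subset.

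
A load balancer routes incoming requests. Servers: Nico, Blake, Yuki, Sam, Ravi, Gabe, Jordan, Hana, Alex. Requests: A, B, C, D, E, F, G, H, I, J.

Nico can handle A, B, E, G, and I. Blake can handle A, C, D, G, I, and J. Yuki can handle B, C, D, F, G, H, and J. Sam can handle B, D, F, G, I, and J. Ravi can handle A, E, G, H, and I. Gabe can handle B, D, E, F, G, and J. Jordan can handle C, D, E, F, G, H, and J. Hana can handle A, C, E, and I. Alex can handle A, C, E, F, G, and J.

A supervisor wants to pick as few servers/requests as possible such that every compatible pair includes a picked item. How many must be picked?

A maximum matching has 9 edges (e.g. Nico–A, Blake–D, Yuki–B, Sam–F, Ravi–H, Gabe–E, Jordan–G, Hana–I, Alex–J).
By König's theorem the minimum vertex cover has the same size. One such cover is {Nico, Blake, Yuki, Sam, Ravi, Gabe, Jordan, Hana, Alex}.

9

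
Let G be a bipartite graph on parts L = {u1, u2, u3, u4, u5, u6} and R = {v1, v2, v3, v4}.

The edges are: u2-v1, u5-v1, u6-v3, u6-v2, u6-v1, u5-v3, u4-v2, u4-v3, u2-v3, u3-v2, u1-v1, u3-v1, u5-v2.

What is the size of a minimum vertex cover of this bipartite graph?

The 3 edges u1–v1, u2–v3, u3–v2 form a matching, so any vertex cover needs at least 3 vertices (one per matched edge).
Conversely {v1, v2, v3} meets every edge and has exactly 3 vertices, so 3 is optimal.

3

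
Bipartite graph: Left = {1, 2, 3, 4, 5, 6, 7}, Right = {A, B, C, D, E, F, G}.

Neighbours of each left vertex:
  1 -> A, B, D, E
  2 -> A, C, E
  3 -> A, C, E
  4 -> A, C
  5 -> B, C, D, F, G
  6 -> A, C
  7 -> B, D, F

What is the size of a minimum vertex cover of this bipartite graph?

6

{1, 5, 7, A, C, E} is a vertex cover of size 6: every edge has an endpoint in this set.
No smaller cover exists because 1–D, 2–E, 3–A, 4–C, 5–G, 7–B is a matching of size 6, and a cover must include an endpoint of each of these disjoint edges (König's theorem).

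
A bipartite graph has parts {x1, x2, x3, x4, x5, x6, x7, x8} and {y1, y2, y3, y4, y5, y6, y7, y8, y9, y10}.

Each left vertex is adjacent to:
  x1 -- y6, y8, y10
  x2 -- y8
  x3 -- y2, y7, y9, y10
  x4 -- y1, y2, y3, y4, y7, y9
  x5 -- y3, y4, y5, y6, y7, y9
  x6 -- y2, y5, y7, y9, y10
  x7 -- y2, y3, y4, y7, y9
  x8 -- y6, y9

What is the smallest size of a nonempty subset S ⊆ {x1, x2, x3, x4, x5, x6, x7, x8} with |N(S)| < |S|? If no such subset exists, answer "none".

A matching saturating every left vertex exists, for instance x1→y10, x2→y8, x3→y2, x4→y3, x5→y9, x6→y7, x7→y4, x8→y6.
By Hall's marriage theorem, this means |N(S)| ≥ |S| for every subset S, so no violating subset exists.

none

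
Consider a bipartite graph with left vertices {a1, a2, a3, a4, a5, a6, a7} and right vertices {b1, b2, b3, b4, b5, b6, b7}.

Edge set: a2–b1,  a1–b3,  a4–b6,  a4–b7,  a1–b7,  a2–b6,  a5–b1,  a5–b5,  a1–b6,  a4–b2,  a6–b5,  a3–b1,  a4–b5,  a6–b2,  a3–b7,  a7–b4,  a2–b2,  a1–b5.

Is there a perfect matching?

One maximum matching: a1–b3, a2–b2, a3–b7, a4–b6, a5–b1, a6–b5, a7–b4.
Every left vertex is matched, so this is a perfect matching.

Yes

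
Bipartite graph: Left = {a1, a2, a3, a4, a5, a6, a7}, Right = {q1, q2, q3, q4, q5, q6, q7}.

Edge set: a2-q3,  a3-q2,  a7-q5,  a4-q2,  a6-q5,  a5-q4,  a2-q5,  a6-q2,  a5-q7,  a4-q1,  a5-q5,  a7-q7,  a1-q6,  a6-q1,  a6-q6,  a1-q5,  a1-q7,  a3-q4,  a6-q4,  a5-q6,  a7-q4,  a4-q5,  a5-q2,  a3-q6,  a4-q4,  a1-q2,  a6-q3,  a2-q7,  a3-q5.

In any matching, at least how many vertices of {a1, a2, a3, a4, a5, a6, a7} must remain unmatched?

0

A valid assignment of size 7: a1–q5, a2–q3, a3–q2, a4–q4, a5–q6, a6–q1, a7–q7.
This saturates every left vertex, so 7 is the maximum.
That matches 7 of the 7, leaving 0 unmatched; no matching can do better.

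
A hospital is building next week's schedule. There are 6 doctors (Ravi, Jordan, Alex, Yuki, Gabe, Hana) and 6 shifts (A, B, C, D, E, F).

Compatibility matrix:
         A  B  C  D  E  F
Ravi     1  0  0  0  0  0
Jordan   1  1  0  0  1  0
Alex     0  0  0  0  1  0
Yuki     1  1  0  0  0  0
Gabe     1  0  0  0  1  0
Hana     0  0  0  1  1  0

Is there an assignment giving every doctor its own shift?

The set {Ravi, Jordan, Alex, Yuki, Gabe} has only 3 neighbours ({A, B, E}), so by Hall's theorem at most 4 of the 6 doctors can be matched.
Hence no matching covers every doctor.

No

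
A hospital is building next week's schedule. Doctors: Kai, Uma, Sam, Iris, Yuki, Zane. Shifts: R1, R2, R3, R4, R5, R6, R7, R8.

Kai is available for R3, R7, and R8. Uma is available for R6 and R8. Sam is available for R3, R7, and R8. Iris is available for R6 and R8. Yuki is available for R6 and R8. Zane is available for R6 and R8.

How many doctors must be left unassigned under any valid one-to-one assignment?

2

For example, pair Kai–R7, Uma–R6, Sam–R3, Iris–R8.
The set {Uma, Iris, Yuki, Zane} has only 2 neighbours ({R6, R8}), so by Hall's theorem at most 4 of the 6 doctors can be matched.
That matches 4 of the 6, leaving 2 unmatched; no matching can do better.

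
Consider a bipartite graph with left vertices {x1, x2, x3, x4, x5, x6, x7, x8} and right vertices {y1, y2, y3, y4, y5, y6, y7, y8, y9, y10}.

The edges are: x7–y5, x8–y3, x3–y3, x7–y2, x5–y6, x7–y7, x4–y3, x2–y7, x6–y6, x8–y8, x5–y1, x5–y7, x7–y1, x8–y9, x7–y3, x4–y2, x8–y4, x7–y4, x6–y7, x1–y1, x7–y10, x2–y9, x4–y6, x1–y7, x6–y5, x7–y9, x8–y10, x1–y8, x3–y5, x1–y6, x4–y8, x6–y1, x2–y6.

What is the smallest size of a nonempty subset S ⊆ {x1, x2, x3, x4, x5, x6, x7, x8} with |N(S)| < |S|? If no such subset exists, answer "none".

A matching saturating every left vertex exists, for instance x1→y7, x2→y9, x3→y5, x4→y8, x5→y6, x6→y1, x7→y4, x8→y3.
By Hall's marriage theorem, this means |N(S)| ≥ |S| for every subset S, so no violating subset exists.

none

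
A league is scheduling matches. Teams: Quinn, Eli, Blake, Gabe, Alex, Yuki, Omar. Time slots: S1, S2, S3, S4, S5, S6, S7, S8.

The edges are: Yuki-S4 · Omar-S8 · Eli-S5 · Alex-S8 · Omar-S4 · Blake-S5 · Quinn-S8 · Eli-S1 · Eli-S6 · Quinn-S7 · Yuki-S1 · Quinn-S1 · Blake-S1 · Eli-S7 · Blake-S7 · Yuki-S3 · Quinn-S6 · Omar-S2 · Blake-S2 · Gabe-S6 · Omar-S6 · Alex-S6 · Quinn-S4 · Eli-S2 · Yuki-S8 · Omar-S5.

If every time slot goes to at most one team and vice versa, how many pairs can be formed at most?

One maximum matching: Quinn→S4, Eli→S7, Blake→S1, Gabe→S6, Alex→S8, Yuki→S3, Omar→S2.
This saturates every team, so 7 is the maximum.

7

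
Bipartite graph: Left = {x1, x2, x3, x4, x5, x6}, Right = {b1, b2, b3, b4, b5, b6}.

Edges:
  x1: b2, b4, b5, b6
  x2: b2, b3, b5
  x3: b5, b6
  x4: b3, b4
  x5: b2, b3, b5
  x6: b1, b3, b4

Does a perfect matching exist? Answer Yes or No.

Yes

One maximum matching: x1→b6, x2→b2, x3→b5, x4→b4, x5→b3, x6→b1.
Every left vertex is matched, so this is a perfect matching.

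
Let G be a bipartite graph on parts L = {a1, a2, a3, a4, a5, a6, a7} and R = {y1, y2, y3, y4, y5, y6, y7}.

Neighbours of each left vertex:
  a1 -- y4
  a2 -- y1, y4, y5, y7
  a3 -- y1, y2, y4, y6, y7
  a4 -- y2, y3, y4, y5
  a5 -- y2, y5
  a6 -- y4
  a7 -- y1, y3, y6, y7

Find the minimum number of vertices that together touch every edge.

{a2, a3, a4, a5, a7, y4} is a vertex cover of size 6: every edge has an endpoint in this set.
No smaller cover exists because a1–y4, a2–y1, a3–y7, a4–y2, a5–y5, a7–y3 is a matching of size 6, and a cover must include an endpoint of each of these disjoint edges (König's theorem).

6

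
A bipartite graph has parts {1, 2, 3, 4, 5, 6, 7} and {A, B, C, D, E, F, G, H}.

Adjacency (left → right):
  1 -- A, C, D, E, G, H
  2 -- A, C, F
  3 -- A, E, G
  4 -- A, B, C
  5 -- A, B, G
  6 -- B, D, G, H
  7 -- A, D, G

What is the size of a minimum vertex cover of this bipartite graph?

7

{1, 2, 3, 4, 5, 6, 7} is a vertex cover of size 7: every edge has an endpoint in this set.
No smaller cover exists because 1–A, 2–F, 3–E, 4–C, 5–B, 6–D, 7–G is a matching of size 7, and a cover must include an endpoint of each of these disjoint edges (König's theorem).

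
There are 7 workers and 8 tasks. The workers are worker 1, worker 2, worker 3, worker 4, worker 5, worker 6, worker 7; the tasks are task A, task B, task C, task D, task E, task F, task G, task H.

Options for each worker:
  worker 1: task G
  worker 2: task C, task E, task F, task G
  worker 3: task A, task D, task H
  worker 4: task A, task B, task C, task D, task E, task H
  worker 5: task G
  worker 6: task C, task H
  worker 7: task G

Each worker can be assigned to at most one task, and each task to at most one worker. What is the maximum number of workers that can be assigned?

One maximum matching: worker 1→task G, worker 2→task E, worker 3→task D, worker 4→task A, worker 6→task H.
The set {worker 1, worker 5, worker 7} has only 1 neighbour ({task G}), so by Hall's theorem at most 5 of the 7 workers can be matched.

5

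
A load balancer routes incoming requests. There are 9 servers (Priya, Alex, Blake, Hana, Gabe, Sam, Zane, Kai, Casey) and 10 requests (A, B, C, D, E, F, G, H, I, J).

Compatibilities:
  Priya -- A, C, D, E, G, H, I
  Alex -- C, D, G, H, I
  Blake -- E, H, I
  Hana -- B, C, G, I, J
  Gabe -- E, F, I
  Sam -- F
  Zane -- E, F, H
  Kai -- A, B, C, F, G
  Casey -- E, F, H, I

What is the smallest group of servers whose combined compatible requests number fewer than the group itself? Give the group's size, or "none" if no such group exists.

5

Take S = {Blake, Gabe, Sam, Zane, Casey}. Its neighbourhood is {E, F, H, I}, so |N(S)| = 4 < |S| = 5.
Every subset of size less than 5 has at least as many neighbours as members, so 5 is the minimum.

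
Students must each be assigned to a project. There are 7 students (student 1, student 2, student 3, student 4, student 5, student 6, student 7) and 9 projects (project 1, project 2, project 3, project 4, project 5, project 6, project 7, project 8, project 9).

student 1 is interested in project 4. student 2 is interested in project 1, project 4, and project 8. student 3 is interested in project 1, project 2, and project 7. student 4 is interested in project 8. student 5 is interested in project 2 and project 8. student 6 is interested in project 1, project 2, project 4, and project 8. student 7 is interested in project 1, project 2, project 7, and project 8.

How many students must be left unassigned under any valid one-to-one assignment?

2

For example, pair student 1-project 4, student 2-project 1, student 3-project 7, student 4-project 8, student 5-project 2.
The set {student 1, student 2, student 3, student 4, student 5, student 6, student 7} has only 5 neighbours ({project 1, project 2, project 4, project 7, project 8}), so by Hall's theorem at most 5 of the 7 students can be matched.
That matches 5 of the 7, leaving 2 unmatched; no matching can do better.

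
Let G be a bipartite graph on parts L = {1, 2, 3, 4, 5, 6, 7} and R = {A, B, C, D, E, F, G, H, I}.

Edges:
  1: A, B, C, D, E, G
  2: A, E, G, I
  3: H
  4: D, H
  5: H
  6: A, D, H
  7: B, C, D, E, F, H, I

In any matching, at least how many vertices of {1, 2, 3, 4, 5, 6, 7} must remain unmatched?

1

One maximum matching: 1–G, 2–I, 3–H, 4–D, 6–A, 7–E.
The set {3, 5} has only 1 neighbour ({H}), so by Hall's theorem at most 6 of the 7 left vertices can be matched.
That matches 6 of the 7, leaving 1 unmatched; no matching can do better.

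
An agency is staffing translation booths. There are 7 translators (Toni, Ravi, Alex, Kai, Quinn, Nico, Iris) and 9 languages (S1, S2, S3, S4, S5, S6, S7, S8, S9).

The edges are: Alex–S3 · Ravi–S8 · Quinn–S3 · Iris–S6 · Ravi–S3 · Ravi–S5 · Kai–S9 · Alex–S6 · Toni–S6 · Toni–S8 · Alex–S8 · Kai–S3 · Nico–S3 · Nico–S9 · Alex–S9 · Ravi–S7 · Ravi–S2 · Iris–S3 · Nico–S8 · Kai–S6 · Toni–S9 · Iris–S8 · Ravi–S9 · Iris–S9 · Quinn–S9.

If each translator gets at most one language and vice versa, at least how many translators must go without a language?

2

For example, pair Toni-S6, Ravi-S2, Alex-S8, Kai-S3, Quinn-S9.
The set {Toni, Alex, Kai, Quinn, Nico, Iris} has only 4 neighbours ({S3, S6, S8, S9}), so by Hall's theorem at most 5 of the 7 translators can be matched.
That matches 5 of the 7, leaving 2 unmatched; no matching can do better.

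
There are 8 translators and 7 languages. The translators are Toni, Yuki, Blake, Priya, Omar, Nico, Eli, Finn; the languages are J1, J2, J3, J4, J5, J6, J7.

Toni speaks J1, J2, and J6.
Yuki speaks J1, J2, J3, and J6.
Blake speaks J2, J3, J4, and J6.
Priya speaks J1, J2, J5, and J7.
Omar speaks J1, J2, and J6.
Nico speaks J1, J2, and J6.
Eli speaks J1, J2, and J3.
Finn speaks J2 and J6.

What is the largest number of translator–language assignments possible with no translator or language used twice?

One maximum matching: Toni→J2, Yuki→J3, Blake→J4, Priya→J7, Omar→J1, Nico→J6.
The set {Toni, Yuki, Omar, Nico, Eli, Finn} has only 4 neighbours ({J1, J2, J3, J6}), so by Hall's theorem at most 6 of the 8 translators can be matched.

6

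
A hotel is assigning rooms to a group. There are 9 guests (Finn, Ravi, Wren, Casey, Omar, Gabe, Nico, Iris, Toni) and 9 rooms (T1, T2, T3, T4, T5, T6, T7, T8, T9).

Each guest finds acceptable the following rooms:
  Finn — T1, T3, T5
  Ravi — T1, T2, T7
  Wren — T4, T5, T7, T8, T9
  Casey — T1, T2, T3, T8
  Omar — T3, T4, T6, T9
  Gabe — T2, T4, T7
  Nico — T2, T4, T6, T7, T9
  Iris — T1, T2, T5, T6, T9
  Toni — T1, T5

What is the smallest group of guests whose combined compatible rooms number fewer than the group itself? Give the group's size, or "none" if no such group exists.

A matching saturating every guest exists, for instance Finn→T1, Ravi→T2, Wren→T8, Casey→T3, Omar→T9, Gabe→T7, Nico→T4, Iris→T6, Toni→T5.
By Hall's marriage theorem, this means |N(S)| ≥ |S| for every subset S, so no violating subset exists.

none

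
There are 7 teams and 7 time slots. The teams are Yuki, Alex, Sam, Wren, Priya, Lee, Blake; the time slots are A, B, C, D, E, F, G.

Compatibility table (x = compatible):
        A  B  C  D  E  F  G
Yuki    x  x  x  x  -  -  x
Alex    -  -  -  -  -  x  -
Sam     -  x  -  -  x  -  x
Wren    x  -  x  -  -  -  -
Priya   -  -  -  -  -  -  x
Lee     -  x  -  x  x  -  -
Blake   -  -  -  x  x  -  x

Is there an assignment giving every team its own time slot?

One maximum matching: Yuki–A, Alex–F, Sam–B, Wren–C, Priya–G, Lee–D, Blake–E.
All 7 teams are covered.

Yes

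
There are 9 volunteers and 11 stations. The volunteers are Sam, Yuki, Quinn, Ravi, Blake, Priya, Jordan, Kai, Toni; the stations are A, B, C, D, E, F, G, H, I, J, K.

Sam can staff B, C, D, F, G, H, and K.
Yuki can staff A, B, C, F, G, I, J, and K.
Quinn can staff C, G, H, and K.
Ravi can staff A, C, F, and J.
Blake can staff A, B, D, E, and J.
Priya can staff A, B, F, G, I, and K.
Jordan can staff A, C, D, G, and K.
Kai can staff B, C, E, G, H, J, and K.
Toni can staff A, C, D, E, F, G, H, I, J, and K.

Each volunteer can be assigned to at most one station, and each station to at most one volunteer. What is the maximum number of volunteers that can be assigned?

9

A valid assignment of size 9: Sam–H, Yuki–B, Quinn–C, Ravi–F, Blake–E, Priya–A, Jordan–K, Kai–G, Toni–J.
This saturates every volunteer, so 9 is the maximum.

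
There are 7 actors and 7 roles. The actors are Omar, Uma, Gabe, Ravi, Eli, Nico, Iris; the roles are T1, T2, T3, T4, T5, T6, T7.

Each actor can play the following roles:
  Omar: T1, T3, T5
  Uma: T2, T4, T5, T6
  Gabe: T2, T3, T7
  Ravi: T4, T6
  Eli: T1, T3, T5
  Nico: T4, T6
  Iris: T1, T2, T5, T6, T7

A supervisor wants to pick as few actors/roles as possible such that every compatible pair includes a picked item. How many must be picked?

7

A maximum matching has 7 edges (e.g. Omar–T3, Uma–T5, Gabe–T2, Ravi–T4, Eli–T1, Nico–T6, Iris–T7).
By König's theorem the minimum vertex cover has the same size. One such cover is {Omar, Uma, Gabe, Ravi, Eli, Nico, Iris}.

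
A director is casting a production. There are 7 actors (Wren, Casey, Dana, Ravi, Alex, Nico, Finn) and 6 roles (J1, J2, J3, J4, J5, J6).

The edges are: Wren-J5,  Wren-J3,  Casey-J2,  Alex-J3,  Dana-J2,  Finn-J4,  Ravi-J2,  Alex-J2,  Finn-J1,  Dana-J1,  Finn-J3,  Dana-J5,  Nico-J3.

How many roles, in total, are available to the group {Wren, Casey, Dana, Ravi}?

4

The union of neighbours of {Wren, Casey, Dana, Ravi} is {J1, J2, J3, J5}, which has 4 elements.
Since |N(S)| = 4 ≥ |S| = 4, Hall's condition holds for this subset.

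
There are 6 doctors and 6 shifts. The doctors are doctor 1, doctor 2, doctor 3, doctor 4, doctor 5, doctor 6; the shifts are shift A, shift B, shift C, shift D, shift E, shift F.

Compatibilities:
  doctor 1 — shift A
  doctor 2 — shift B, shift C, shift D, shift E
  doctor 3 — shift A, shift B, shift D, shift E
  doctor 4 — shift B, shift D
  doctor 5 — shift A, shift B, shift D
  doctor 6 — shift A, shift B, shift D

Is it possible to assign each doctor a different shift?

No

The set {doctor 1, doctor 4, doctor 5, doctor 6} has only 3 neighbours ({shift A, shift B, shift D}), so by Hall's theorem at most 5 of the 6 doctors can be matched.
Hence no matching covers every doctor.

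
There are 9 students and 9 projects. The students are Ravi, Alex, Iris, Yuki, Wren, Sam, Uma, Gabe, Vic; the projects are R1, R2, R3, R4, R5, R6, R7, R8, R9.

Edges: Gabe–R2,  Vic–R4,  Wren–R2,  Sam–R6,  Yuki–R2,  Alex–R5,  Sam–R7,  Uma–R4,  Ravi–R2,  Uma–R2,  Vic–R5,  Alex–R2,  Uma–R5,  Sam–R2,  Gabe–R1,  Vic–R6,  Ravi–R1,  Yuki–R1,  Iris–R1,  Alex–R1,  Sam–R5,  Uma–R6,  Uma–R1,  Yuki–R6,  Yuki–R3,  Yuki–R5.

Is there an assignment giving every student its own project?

The set {Ravi, Iris, Wren, Gabe} has only 2 neighbours ({R1, R2}), so by Hall's theorem at most 7 of the 9 students can be matched.
Hence no matching covers every student.

No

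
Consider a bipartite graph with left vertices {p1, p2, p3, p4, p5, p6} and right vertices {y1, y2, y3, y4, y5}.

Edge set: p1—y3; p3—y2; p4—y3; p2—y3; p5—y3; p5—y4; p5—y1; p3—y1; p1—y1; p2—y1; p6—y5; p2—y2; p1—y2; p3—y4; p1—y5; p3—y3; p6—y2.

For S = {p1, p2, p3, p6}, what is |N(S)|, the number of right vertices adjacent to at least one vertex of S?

The union of neighbours of {p1, p2, p3, p6} is {y1, y2, y3, y4, y5}, which has 5 elements.
Since |N(S)| = 5 ≥ |S| = 4, Hall's condition holds for this subset.

5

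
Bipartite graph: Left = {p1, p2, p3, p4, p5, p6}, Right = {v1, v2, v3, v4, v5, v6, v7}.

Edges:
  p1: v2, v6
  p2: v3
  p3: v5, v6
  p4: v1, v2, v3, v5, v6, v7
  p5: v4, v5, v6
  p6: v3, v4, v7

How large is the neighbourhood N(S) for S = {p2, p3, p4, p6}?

The union of neighbours of {p2, p3, p4, p6} is {v1, v2, v3, v4, v5, v6, v7}, which has 7 elements.
Since |N(S)| = 7 ≥ |S| = 4, Hall's condition holds for this subset.

7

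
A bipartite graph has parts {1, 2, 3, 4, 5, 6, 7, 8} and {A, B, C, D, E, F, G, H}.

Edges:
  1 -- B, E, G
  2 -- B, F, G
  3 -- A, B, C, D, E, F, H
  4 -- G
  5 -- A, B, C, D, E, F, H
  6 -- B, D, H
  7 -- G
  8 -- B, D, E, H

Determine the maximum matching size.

One maximum matching: 1→E, 2→F, 3→A, 4→G, 5→H, 6→D, 8→B.
The set {4, 7} has only 1 neighbour ({G}), so by Hall's theorem at most 7 of the 8 left vertices can be matched.

7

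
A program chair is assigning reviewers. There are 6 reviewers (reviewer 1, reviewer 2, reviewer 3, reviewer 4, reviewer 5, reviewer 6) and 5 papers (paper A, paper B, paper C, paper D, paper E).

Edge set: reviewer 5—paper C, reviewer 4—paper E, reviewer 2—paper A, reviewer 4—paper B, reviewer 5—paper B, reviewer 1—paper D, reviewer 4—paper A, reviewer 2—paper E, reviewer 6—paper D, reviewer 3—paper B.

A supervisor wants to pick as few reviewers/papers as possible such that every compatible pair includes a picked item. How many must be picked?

{reviewer 2, reviewer 3, reviewer 4, reviewer 5, paper D} is a vertex cover of size 5: every edge has an endpoint in this set.
No smaller cover exists because reviewer 1–paper D, reviewer 2–paper A, reviewer 3–paper B, reviewer 4–paper E, reviewer 5–paper C is a matching of size 5, and a cover must include an endpoint of each of these disjoint edges (König's theorem).

5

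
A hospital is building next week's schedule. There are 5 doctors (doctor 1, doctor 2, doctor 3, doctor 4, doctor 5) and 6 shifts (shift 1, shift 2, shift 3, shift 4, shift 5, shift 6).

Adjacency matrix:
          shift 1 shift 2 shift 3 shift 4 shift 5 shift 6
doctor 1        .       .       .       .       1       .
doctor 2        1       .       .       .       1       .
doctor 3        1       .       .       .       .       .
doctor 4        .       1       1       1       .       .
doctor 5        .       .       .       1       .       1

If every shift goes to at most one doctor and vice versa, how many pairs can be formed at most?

One maximum matching: doctor 1–shift 5, doctor 2–shift 1, doctor 4–shift 3, doctor 5–shift 6.
The set {doctor 1, doctor 2, doctor 3} has only 2 neighbours ({shift 1, shift 5}), so by Hall's theorem at most 4 of the 5 doctors can be matched.

4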